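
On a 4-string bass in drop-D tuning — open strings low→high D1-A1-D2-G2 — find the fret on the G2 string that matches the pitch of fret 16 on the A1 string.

A1 at fret 16 is A1 + 16 semitones = C#3.
The open G2 string is 10 semitones above the open A1, so the same pitch on the G2 string lies at fret 16 − 10 = 6.

6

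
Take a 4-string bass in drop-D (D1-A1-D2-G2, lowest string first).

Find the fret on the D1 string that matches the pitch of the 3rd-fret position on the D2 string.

15

Fret 3 on D2 is MIDI 38 + 3 = 41 (F2). On the D1 string (open MIDI 26), that pitch is 41 − 26 = fret 15.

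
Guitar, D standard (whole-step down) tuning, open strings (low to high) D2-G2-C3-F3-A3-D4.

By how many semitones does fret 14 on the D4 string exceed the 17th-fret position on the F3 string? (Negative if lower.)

6 semitones

D4 at fret 14 → E5 (MIDI 76); F3 at fret 17 → A#4 (MIDI 70).
76 − 70 = 6, so the two pitches are 6 semitones apart.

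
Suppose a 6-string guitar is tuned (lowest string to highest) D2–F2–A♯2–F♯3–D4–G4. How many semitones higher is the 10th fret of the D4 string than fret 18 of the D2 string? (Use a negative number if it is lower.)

16 semitones

D4 at fret 10 → C5 (MIDI 72); D2 at fret 18 → G♯3 (MIDI 56).
72 − 56 = 16, so the two pitches are 16 semitones apart.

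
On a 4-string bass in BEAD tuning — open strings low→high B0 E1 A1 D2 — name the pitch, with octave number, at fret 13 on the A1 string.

A#2

A1 is MIDI 33. Adding 13 gives 46, which is A#2.
(Equivalently spelled Bb2.)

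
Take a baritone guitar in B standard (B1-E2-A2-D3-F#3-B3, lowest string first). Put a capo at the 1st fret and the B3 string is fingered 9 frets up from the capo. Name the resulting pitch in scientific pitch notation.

A4

The capo raises the open B3 by 1 semitone to C4; fretting 9 more gives B3 + 1 + 9 = B3 + 10 semitones = A4.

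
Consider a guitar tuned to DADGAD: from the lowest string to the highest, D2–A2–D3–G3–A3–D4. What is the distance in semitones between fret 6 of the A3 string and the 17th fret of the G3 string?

A3 at fret 6 → D♯4 (MIDI 63); G3 at fret 17 → C5 (MIDI 72).
63 − 72 = -9, so the two pitches are 9 semitones apart, with C5 the higher.

9 semitones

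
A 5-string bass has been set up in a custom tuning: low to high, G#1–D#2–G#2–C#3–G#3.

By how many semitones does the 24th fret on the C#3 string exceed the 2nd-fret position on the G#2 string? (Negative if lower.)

27 semitones

C#3 at fret 24 → C#5 (MIDI 73); G#2 at fret 2 → A#2 (MIDI 46).
73 − 46 = 27, so the two pitches are 27 semitones apart.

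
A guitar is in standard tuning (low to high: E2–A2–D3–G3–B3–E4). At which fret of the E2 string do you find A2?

A2 is 5 semitones above the open E2 (E–F–F#–G–G#–A), so it sits at fret 5.

5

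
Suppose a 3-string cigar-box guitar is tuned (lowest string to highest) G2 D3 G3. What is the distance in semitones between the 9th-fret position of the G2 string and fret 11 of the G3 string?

G2 at fret 9 → E3 (MIDI 52); G3 at fret 11 → Gb4 (MIDI 66).
52 − 66 = -14, so the two pitches are 14 semitones apart, with Gb4 the higher.

14 semitones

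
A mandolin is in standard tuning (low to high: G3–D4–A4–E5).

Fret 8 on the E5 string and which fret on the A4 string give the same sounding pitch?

15

Fret 8 on E5 is MIDI 76 + 8 = 84 (C6). On the A4 string (open MIDI 69), that pitch is 84 − 69 = fret 15.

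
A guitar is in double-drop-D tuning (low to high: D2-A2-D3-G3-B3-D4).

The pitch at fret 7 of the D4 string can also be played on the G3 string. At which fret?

D4 at fret 7 is D4 + 7 semitones = A4.
The open G3 string is 7 semitones below the open D4, so the same pitch on the G3 string lies at fret 7 + 7 = 14.

14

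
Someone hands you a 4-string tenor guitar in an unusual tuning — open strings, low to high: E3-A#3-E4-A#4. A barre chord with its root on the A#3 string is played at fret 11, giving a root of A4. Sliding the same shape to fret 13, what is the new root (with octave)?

B4

Moving from fret 11 to fret 13 shifts the root by 2 semitones.
A4 up 2 semitones is B4.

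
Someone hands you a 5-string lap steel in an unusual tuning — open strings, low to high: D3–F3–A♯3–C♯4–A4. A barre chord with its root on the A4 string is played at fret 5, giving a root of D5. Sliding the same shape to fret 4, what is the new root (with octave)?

C♯5

Moving from fret 5 to fret 4 shifts the root by -1 semitone.
D5 down 1 semitone is C♯5.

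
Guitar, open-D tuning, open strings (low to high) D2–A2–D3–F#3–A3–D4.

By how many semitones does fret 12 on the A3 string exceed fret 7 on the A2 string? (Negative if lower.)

17 semitones

A3 at fret 12 → A4 (MIDI 69); A2 at fret 7 → E3 (MIDI 52).
69 − 52 = 17, so the two pitches are 17 semitones apart.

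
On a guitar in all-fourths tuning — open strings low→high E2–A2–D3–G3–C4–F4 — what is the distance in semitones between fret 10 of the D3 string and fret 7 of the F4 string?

D3 at fret 10 → C4 (MIDI 60); F4 at fret 7 → C5 (MIDI 72).
60 − 72 = -12, so the two pitches are 12 semitones apart, with C5 the higher.

12 semitones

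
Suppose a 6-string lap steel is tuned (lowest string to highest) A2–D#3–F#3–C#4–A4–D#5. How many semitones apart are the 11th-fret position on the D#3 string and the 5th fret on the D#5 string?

18 semitones

D#3 at fret 11 → D4 (MIDI 62); D#5 at fret 5 → G#5 (MIDI 80).
62 − 80 = -18, so the two pitches are 18 semitones apart, with G#5 the higher.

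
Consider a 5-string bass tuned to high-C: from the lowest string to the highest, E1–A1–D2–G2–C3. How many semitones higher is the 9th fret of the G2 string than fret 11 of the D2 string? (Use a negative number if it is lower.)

3 semitones

G2 at fret 9 → E3 (MIDI 52); D2 at fret 11 → C#3 (MIDI 49).
52 − 49 = 3, so the two pitches are 3 semitones apart.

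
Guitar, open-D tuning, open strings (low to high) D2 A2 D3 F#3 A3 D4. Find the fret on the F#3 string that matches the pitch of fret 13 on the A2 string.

A2 at fret 13 is A2 + 13 semitones = A#3.
The open F#3 string is 9 semitones above the open A2, so the same pitch on the F#3 string lies at fret 13 − 9 = 4.

4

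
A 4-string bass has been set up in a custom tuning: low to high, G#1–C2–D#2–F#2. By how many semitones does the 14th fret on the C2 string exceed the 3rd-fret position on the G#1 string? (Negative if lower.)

C2 at fret 14 → D3 (MIDI 50); G#1 at fret 3 → B1 (MIDI 35).
50 − 35 = 15, so the two pitches are 15 semitones apart.

15 semitones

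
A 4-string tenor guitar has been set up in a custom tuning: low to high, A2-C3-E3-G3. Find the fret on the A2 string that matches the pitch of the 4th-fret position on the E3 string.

E3 at fret 4 is E3 + 4 semitones = G#3.
The open A2 string is 7 semitones below the open E3, so the same pitch on the A2 string lies at fret 4 + 7 = 11.

11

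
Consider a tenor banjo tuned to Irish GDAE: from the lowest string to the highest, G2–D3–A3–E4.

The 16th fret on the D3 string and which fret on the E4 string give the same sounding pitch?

2

Fret 16 on D3 is MIDI 50 + 16 = 66 (F♯4). On the E4 string (open MIDI 64), that pitch is 66 − 64 = fret 2.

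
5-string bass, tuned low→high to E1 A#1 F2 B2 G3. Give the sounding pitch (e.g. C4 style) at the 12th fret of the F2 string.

F2 is MIDI 41. Adding 12 gives 53, which is F3.

F3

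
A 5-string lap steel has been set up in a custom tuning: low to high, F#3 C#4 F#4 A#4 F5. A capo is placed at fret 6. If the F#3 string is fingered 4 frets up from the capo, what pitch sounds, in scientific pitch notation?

E4

The capo raises the open F#3 by 6 semitones to C4; fretting 4 more gives F#3 + 6 + 4 = F#3 + 10 semitones = E4.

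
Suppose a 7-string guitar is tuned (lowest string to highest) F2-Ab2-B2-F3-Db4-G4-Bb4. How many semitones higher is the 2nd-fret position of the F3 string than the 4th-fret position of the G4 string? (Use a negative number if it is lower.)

F3 at fret 2 → G3 (MIDI 55); G4 at fret 4 → B4 (MIDI 71).
55 − 71 = -16, so the two pitches are 16 semitones apart.

-16 semitones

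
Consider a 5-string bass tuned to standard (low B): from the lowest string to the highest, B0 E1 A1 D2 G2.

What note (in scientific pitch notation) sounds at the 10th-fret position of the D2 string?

C3

Each fret is one semitone, so D2 + 10 = C3.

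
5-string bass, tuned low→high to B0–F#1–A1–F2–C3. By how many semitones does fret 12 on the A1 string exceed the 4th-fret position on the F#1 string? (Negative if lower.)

11 semitones

A1 at fret 12 → A2 (MIDI 45); F#1 at fret 4 → A#1 (MIDI 34).
45 − 34 = 11, so the two pitches are 11 semitones apart.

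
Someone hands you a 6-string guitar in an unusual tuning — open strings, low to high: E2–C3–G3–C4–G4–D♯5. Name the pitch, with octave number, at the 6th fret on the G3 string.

The open G3 string plus 6 semitones: G–G#–A–A#–B–C–C#.
The walk passes from B into C once, so the octave number goes from 3 to 4.

C♯4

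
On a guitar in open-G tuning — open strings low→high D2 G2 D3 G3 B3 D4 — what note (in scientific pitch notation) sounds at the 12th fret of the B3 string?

Each fret is one semitone, so B3 + 12 = B4.

B4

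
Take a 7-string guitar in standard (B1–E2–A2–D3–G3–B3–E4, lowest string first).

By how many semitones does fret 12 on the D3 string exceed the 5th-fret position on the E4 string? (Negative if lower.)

-7 semitones

D3 at fret 12 → D4 (MIDI 62); E4 at fret 5 → A4 (MIDI 69).
62 − 69 = -7, so the two pitches are 7 semitones apart.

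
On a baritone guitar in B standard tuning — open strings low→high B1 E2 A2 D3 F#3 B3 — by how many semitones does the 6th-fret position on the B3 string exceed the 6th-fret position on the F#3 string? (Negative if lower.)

B3 at fret 6 → F4 (MIDI 65); F#3 at fret 6 → C4 (MIDI 60).
65 − 60 = 5, so the two pitches are 5 semitones apart.

5 semitones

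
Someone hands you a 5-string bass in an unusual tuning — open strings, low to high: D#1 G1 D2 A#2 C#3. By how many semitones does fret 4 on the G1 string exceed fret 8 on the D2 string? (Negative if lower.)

G1 at fret 4 → B1 (MIDI 35); D2 at fret 8 → A#2 (MIDI 46).
35 − 46 = -11, so the two pitches are 11 semitones apart.

-11 semitones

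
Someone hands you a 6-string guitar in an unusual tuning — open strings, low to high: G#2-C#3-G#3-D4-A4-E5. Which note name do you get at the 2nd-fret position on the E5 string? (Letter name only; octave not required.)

F#

E5 is MIDI 76. Adding 2 gives 78; 78 mod 12 = 6, i.e. F#.
(Equivalently spelled Gb.)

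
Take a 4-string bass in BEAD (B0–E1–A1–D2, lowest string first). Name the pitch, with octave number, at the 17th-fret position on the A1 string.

Each fret is one semitone, so A1 + 17 = D3.

D3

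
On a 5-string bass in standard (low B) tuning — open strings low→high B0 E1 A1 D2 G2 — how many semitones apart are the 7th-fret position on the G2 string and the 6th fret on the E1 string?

16 semitones

G2 at fret 7 → D3 (MIDI 50); E1 at fret 6 → A♯1 (MIDI 34).
50 − 34 = 16, so the two pitches are 16 semitones apart, with D3 the higher.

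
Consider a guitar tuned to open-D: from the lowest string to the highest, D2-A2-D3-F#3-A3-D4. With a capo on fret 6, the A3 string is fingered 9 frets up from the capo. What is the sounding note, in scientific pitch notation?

The capo raises the open A3 by 6 semitones to D#4; fretting 9 more gives A3 + 6 + 9 = A3 + 15 semitones = C5.

C5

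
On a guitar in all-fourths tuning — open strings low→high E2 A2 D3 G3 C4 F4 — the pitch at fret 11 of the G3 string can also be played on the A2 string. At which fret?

21

G3 at fret 11 is G3 + 11 semitones = F#4.
The open A2 string is 10 semitones below the open G3, so the same pitch on the A2 string lies at fret 11 + 10 = 21.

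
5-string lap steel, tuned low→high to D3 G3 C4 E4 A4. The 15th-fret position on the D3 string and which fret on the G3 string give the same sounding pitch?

Fret 15 on D3 is MIDI 50 + 15 = 65 (F4). On the G3 string (open MIDI 55), that pitch is 65 − 55 = fret 10.

10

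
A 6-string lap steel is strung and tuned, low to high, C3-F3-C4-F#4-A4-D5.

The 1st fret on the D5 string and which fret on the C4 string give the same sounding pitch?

15

D5 at fret 1 is D5 + 1 semitone = D#5.
The open C4 string is 14 semitones below the open D5, so the same pitch on the C4 string lies at fret 1 + 14 = 15.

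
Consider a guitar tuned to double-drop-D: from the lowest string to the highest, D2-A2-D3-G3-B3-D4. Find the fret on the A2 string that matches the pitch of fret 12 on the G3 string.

G3 at fret 12 is G3 + 12 semitones = G4.
The open A2 string is 10 semitones below the open G3, so the same pitch on the A2 string lies at fret 12 + 10 = 22.

22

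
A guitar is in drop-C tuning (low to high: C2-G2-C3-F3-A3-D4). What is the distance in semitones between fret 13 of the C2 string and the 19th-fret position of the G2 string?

13 semitones

C2 at fret 13 → C#3 (MIDI 49); G2 at fret 19 → D4 (MIDI 62).
49 − 62 = -13, so the two pitches are 13 semitones apart, with D4 the higher.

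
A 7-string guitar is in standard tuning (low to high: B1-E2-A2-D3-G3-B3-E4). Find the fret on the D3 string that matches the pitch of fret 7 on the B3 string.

B3 at fret 7 is B3 + 7 semitones = F#4.
The open D3 string is 9 semitones below the open B3, so the same pitch on the D3 string lies at fret 7 + 9 = 16.

16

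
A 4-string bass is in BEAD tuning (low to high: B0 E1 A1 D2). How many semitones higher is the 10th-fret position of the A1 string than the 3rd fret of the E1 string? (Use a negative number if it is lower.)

12 semitones

A1 at fret 10 → G2 (MIDI 43); E1 at fret 3 → G1 (MIDI 31).
43 − 31 = 12, so the two pitches are 12 semitones apart.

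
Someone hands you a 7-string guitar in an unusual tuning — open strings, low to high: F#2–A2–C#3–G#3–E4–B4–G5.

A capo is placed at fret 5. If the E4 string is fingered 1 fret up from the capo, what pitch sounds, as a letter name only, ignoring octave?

A#

The capo raises the open E4 by 5 semitones to A4; fretting 1 more gives E4 + 5 + 1 = E4 + 6 semitones, landing on A#.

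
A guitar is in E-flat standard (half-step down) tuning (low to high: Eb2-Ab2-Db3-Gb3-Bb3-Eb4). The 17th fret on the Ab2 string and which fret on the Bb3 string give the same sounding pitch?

3

Ab2 at fret 17 is Ab2 + 17 semitones = Db4.
The open Bb3 string is 14 semitones above the open Ab2, so the same pitch on the Bb3 string lies at fret 17 − 14 = 3.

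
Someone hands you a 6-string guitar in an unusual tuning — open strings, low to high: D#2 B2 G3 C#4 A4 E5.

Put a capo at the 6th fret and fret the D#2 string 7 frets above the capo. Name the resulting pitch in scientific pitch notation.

E3

The capo raises the open D#2 by 6 semitones to A2; fretting 7 more gives D#2 + 6 + 7 = D#2 + 13 semitones = E3.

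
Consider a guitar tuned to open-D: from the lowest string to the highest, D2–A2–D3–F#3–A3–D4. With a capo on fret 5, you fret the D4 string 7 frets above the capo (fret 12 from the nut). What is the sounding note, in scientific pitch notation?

The capo raises the open D4 by 5 semitones to G4; fretting 7 more gives D4 + 5 + 7 = D4 + 12 semitones = D5.

D5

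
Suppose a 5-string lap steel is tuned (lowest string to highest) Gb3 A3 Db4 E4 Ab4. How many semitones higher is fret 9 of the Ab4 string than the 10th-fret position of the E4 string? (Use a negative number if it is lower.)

3 semitones

Ab4 at fret 9 → F5 (MIDI 77); E4 at fret 10 → D5 (MIDI 74).
77 − 74 = 3, so the two pitches are 3 semitones apart.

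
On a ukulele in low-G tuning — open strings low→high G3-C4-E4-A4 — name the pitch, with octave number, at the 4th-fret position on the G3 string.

B3

G3 is MIDI 55. Adding 4 gives 59, which is B3.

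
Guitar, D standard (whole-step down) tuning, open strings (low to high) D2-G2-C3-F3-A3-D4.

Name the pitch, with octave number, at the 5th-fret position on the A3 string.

A3 is MIDI 57. Adding 5 gives 62, which is D4.

D4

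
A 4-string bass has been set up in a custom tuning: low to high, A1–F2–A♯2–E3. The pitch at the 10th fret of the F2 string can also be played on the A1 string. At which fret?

Fret 10 on F2 is MIDI 41 + 10 = 51 (D♯3). On the A1 string (open MIDI 33), that pitch is 51 − 33 = fret 18.

18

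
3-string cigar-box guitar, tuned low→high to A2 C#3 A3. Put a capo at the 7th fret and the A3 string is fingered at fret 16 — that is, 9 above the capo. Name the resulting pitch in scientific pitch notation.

C#5

The capo raises the open A3 by 7 semitones to E4; fretting 9 more gives A3 + 7 + 9 = A3 + 16 semitones = C#5.
(Also written Db.)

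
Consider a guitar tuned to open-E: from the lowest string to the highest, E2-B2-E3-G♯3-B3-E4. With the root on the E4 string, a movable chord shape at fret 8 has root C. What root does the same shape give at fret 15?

Moving from fret 8 to fret 15 shifts the root by 7 semitones.
C up 7 semitones is G.

G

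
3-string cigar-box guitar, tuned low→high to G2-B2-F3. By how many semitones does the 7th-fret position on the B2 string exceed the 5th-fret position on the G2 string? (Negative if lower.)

B2 at fret 7 → F#3 (MIDI 54); G2 at fret 5 → C3 (MIDI 48).
54 − 48 = 6, so the two pitches are 6 semitones apart.

6 semitones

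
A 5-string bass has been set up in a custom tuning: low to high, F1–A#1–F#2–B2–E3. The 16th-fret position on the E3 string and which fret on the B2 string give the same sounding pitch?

21

E3 at fret 16 is E3 + 16 semitones = G#4.
The open B2 string is 5 semitones below the open E3, so the same pitch on the B2 string lies at fret 16 + 5 = 21.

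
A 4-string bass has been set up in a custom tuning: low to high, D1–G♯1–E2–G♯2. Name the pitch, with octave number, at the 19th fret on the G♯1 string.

Each fret is one semitone, so G♯1 + 19 = D♯3.
(Equivalently spelled E♭3.)

D♯3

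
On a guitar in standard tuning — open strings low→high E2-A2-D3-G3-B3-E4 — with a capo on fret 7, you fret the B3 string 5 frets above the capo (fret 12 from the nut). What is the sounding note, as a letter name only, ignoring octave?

The capo raises the open B3 by 7 semitones to F♯4; fretting 5 more gives B3 + 7 + 5 = B3 + 12 semitones, landing on B.

B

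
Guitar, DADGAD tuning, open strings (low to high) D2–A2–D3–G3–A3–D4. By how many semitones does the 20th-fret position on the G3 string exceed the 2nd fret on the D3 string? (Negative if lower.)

G3 at fret 20 → D#5 (MIDI 75); D3 at fret 2 → E3 (MIDI 52).
75 − 52 = 23, so the two pitches are 23 semitones apart.

23 semitones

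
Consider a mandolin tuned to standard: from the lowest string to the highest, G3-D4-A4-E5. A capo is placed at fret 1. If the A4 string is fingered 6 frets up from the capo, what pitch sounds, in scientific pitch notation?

E5

The capo raises the open A4 by 1 semitone to A♯4; fretting 6 more gives A4 + 1 + 6 = A4 + 7 semitones = E5.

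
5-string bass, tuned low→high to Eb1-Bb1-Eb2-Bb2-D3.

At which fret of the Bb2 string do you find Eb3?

5

Eb3 is 5 semitones above the open Bb2 (Bb–B–C–Db–D–Eb), so it sits at fret 5.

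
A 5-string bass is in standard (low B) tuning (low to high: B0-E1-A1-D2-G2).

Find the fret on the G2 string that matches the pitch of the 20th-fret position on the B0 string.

B0 at fret 20 is B0 + 20 semitones = G2.
The open G2 string is 20 semitones above the open B0, so the same pitch on the G2 string lies at fret 20 − 20 = 0.

0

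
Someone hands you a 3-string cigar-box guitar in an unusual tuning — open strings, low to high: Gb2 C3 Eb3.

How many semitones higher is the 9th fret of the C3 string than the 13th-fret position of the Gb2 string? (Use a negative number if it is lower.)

C3 at fret 9 → A3 (MIDI 57); Gb2 at fret 13 → G3 (MIDI 55).
57 − 55 = 2, so the two pitches are 2 semitones apart.

2 semitones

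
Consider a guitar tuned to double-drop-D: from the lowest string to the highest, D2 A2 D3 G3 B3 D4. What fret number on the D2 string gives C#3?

C#3 is 11 semitones above the open D2 (D–D#–E–F–…–B–C–C#), so it sits at fret 11.

11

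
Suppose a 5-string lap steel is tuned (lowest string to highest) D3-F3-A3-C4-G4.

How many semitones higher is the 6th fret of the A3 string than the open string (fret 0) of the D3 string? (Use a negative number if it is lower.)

A3 at fret 6 → D#4 (MIDI 63); D3 at fret 0 → D3 (MIDI 50).
63 − 50 = 13, so the two pitches are 13 semitones apart.

13 semitones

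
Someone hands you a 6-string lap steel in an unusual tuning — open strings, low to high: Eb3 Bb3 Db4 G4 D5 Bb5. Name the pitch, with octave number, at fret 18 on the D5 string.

Ab6

Each fret is one semitone, so D5 + 18 = Ab6.
(Equivalently spelled G#6.)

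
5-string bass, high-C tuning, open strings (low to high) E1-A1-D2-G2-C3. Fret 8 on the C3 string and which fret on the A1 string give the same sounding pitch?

Fret 8 on C3 is MIDI 48 + 8 = 56 (G♯3). On the A1 string (open MIDI 33), that pitch is 56 − 33 = fret 23.

23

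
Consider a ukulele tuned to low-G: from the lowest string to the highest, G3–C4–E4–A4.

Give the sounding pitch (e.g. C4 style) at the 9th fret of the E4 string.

The open E4 string plus 9 semitones: E–F–F#–G–G#–A–A#–B–C–C#.
The walk passes from B into C once, so the octave number goes from 4 to 5.

C#5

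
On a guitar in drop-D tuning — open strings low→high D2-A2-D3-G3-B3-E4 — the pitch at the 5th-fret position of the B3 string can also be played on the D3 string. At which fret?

14

Fret 5 on B3 is MIDI 59 + 5 = 64 (E4). On the D3 string (open MIDI 50), that pitch is 64 − 50 = fret 14.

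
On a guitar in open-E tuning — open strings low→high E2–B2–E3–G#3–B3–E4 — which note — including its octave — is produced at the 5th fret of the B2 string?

E3

B2 is MIDI 47. Adding 5 gives 52, which is E3.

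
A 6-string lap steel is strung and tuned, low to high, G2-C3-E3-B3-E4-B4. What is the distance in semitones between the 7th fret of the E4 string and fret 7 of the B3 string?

5 semitones

E4 at fret 7 → B4 (MIDI 71); B3 at fret 7 → F#4 (MIDI 66).
71 − 66 = 5, so the two pitches are 5 semitones apart, with B4 the higher.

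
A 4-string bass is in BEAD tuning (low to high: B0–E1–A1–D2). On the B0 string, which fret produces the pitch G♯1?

G♯1 is 9 semitones above the open B0 (B–C–C#–D–D#–E–F–F#–G–G#), so it sits at fret 9.

9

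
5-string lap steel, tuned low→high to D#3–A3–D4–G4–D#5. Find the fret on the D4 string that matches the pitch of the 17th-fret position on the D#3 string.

6

Fret 17 on D#3 is MIDI 51 + 17 = 68 (G#4). On the D4 string (open MIDI 62), that pitch is 68 − 62 = fret 6.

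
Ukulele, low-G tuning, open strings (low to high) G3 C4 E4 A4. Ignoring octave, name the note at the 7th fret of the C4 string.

C4 is MIDI 60. Adding 7 gives 67; 67 mod 12 = 7, i.e. G.

G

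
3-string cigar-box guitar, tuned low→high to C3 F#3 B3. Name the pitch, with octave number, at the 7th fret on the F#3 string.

F#3 is MIDI 54. Adding 7 gives 61, which is C#4.
(Equivalently spelled Db4.)

C#4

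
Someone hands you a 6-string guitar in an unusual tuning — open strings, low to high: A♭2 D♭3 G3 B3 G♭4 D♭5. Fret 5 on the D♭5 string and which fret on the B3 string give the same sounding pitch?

19

D♭5 at fret 5 is D♭5 + 5 semitones = G♭5.
The open B3 string is 14 semitones below the open D♭5, so the same pitch on the B3 string lies at fret 5 + 14 = 19.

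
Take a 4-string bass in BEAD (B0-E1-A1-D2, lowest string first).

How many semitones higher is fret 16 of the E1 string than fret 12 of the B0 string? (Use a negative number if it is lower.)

E1 at fret 16 → G#2 (MIDI 44); B0 at fret 12 → B1 (MIDI 35).
44 − 35 = 9, so the two pitches are 9 semitones apart.

9 semitones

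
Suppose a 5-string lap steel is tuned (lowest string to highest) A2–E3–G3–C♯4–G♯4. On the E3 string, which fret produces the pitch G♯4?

G♯4 is 16 semitones above the open E3 (E–F–F#–G–…–F#–G–G#), so it sits at fret 16.

16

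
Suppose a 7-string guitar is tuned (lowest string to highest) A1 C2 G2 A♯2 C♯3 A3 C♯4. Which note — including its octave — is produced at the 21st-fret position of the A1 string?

F♯3

A1 is MIDI 33. Adding 21 gives 54, which is F♯3.
(Equivalently spelled G♭3.)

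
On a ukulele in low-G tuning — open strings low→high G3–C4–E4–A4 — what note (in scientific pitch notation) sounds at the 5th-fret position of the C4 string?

Each fret is one semitone, so C4 + 5 = F4.

F4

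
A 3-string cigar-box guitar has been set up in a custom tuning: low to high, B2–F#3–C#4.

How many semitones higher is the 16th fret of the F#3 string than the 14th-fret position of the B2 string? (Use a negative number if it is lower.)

F#3 at fret 16 → A#4 (MIDI 70); B2 at fret 14 → C#4 (MIDI 61).
70 − 61 = 9, so the two pitches are 9 semitones apart.

9 semitones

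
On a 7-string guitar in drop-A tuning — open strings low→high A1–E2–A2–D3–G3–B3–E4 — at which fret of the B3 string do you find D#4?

D#4 is 4 semitones above the open B3 (B–C–C#–D–D#), so it sits at fret 4.

4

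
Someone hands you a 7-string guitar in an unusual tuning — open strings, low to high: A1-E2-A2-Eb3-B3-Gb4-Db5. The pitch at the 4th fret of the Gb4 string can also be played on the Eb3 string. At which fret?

Fret 4 on Gb4 is MIDI 66 + 4 = 70 (Bb4). On the Eb3 string (open MIDI 51), that pitch is 70 − 51 = fret 19.

19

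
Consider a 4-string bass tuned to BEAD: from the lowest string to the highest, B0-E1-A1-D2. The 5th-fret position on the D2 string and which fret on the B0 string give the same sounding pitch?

20

D2 at fret 5 is D2 + 5 semitones = G2.
The open B0 string is 15 semitones below the open D2, so the same pitch on the B0 string lies at fret 5 + 15 = 20.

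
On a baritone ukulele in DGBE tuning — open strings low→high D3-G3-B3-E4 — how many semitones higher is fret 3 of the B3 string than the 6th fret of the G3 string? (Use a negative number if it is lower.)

B3 at fret 3 → D4 (MIDI 62); G3 at fret 6 → C#4 (MIDI 61).
62 − 61 = 1, so the two pitches are 1 semitone apart.

1 semitone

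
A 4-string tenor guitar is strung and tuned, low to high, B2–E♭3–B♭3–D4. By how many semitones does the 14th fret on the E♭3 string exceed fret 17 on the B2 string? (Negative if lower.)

E♭3 at fret 14 → F4 (MIDI 65); B2 at fret 17 → E4 (MIDI 64).
65 − 64 = 1, so the two pitches are 1 semitone apart.

1 semitone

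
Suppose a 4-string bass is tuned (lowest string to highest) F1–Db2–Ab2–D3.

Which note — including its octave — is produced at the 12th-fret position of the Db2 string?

Db3

The open Db2 string plus 12 semitones: Db–D–Eb–E–…–B–C–Db.
The walk passes from B into C once, so the octave number goes from 2 to 3.
(Equivalently spelled C#3.)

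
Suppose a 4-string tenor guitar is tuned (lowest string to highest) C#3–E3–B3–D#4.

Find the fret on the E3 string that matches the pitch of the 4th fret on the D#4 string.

D#4 at fret 4 is D#4 + 4 semitones = G4.
The open E3 string is 11 semitones below the open D#4, so the same pitch on the E3 string lies at fret 4 + 11 = 15.

15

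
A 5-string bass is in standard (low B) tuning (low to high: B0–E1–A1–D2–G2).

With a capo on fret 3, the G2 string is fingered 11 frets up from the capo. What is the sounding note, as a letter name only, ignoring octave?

The capo raises the open G2 by 3 semitones to A#2; fretting 11 more gives G2 + 3 + 11 = G2 + 14 semitones, landing on A.

A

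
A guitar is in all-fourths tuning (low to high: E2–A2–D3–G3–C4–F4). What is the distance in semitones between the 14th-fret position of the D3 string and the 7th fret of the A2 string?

12 semitones

D3 at fret 14 → E4 (MIDI 64); A2 at fret 7 → E3 (MIDI 52).
64 − 52 = 12, so the two pitches are 12 semitones apart, with E4 the higher.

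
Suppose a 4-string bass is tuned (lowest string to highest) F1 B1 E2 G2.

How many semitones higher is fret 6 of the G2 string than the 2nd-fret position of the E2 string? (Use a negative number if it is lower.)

G2 at fret 6 → C#3 (MIDI 49); E2 at fret 2 → F#2 (MIDI 42).
49 − 42 = 7, so the two pitches are 7 semitones apart.

7 semitones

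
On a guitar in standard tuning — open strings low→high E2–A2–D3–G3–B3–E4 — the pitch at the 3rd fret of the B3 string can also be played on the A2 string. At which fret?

Fret 3 on B3 is MIDI 59 + 3 = 62 (D4). On the A2 string (open MIDI 45), that pitch is 62 − 45 = fret 17.

17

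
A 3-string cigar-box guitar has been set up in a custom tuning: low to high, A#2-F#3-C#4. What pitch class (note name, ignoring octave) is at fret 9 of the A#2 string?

A#2 is MIDI 46. Adding 9 gives 55; 55 mod 12 = 7, i.e. G.

G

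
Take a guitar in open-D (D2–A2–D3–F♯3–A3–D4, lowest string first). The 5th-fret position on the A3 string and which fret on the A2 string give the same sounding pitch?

Fret 5 on A3 is MIDI 57 + 5 = 62 (D4). On the A2 string (open MIDI 45), that pitch is 62 − 45 = fret 17.

17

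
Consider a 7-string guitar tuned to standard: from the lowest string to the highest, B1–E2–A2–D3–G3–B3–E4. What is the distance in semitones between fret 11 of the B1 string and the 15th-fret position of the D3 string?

19 semitones

B1 at fret 11 → A#2 (MIDI 46); D3 at fret 15 → F4 (MIDI 65).
46 − 65 = -19, so the two pitches are 19 semitones apart, with F4 the higher.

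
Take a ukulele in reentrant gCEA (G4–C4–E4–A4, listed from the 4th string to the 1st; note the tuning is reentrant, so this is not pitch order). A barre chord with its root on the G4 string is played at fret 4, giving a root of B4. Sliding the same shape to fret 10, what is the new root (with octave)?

Moving from fret 4 to fret 10 shifts the root by 6 semitones.
B4 up 6 semitones is F5.

F5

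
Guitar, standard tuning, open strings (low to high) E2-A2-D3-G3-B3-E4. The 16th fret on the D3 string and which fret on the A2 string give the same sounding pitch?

Fret 16 on D3 is MIDI 50 + 16 = 66 (F#4). On the A2 string (open MIDI 45), that pitch is 66 − 45 = fret 21.

21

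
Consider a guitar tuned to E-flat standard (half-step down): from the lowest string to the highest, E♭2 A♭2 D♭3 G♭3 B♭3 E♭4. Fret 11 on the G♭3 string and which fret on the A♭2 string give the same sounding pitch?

Fret 11 on G♭3 is MIDI 54 + 11 = 65 (F4). On the A♭2 string (open MIDI 44), that pitch is 65 − 44 = fret 21.

21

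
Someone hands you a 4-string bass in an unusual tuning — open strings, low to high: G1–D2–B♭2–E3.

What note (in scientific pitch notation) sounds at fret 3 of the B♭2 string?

Each fret is one semitone, so B♭2 + 3 = D♭3.
(Equivalently spelled C♯3.)

D♭3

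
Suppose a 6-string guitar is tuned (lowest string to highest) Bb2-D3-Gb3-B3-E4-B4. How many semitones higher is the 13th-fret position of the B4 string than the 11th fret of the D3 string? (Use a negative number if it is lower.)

23 semitones

B4 at fret 13 → C6 (MIDI 84); D3 at fret 11 → Db4 (MIDI 61).
84 − 61 = 23, so the two pitches are 23 semitones apart.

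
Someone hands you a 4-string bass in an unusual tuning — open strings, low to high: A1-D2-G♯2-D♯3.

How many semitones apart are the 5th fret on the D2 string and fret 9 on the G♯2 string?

10 semitones

D2 at fret 5 → G2 (MIDI 43); G♯2 at fret 9 → F3 (MIDI 53).
43 − 53 = -10, so the two pitches are 10 semitones apart, with F3 the higher.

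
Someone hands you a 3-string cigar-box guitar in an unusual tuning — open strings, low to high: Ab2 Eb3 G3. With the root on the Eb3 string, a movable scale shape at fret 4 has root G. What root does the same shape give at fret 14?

F

Moving from fret 4 to fret 14 shifts the root by 10 semitones.
G up 10 semitones is F.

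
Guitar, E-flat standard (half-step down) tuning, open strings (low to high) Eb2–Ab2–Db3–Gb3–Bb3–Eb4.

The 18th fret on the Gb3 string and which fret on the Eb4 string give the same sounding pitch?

Fret 18 on Gb3 is MIDI 54 + 18 = 72 (C5). On the Eb4 string (open MIDI 63), that pitch is 72 − 63 = fret 9.

9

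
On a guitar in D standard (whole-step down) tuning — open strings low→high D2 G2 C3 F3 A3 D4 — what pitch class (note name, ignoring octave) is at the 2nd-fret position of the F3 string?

G

F3 is MIDI 53. Adding 2 gives 55; 55 mod 12 = 7, i.e. G.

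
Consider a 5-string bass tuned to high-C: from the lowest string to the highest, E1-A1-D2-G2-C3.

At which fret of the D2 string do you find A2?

7

A2 is 7 semitones above the open D2 (D–D#–E–F–F#–G–G#–A), so it sits at fret 7.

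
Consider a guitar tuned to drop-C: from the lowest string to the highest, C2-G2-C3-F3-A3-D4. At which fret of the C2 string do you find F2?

F2 is 5 semitones above the open C2 (C–C#–D–D#–E–F), so it sits at fret 5.

5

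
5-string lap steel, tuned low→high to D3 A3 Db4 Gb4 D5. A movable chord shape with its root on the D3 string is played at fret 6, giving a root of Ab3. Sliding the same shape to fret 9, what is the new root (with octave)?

Moving from fret 6 to fret 9 shifts the root by 3 semitones.
Ab3 up 3 semitones is B3.

B3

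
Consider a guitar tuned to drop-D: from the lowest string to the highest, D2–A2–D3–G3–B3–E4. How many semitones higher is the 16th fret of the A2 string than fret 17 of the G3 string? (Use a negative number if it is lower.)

A2 at fret 16 → C#4 (MIDI 61); G3 at fret 17 → C5 (MIDI 72).
61 − 72 = -11, so the two pitches are 11 semitones apart.

-11 semitones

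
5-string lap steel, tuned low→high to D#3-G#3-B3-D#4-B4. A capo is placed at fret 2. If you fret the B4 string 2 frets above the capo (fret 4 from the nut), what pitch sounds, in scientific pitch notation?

D#5

The capo raises the open B4 by 2 semitones to C#5; fretting 2 more gives B4 + 2 + 2 = B4 + 4 semitones = D#5.
(Also written Eb.)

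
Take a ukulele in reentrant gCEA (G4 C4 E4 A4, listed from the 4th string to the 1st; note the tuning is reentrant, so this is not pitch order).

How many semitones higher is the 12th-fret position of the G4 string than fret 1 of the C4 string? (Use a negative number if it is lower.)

G4 at fret 12 → G5 (MIDI 79); C4 at fret 1 → C#4 (MIDI 61).
79 − 61 = 18, so the two pitches are 18 semitones apart.

18 semitones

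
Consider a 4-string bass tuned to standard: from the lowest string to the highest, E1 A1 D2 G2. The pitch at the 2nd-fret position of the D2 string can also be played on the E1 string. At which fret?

12

D2 at fret 2 is D2 + 2 semitones = E2.
The open E1 string is 10 semitones below the open D2, so the same pitch on the E1 string lies at fret 2 + 10 = 12.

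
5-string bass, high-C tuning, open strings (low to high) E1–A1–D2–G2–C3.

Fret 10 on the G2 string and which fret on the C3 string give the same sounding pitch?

5

G2 at fret 10 is G2 + 10 semitones = F3.
The open C3 string is 5 semitones above the open G2, so the same pitch on the C3 string lies at fret 10 − 5 = 5.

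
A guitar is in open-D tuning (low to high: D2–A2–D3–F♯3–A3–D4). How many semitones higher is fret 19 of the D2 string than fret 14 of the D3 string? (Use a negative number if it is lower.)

-7 semitones

D2 at fret 19 → A3 (MIDI 57); D3 at fret 14 → E4 (MIDI 64).
57 − 64 = -7, so the two pitches are 7 semitones apart.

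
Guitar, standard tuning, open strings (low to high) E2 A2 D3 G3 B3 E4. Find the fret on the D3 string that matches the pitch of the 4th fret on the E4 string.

E4 at fret 4 is E4 + 4 semitones = G#4.
The open D3 string is 14 semitones below the open E4, so the same pitch on the D3 string lies at fret 4 + 14 = 18.

18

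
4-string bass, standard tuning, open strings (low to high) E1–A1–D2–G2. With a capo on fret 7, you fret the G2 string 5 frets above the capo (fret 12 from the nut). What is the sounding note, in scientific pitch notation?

G3

The capo raises the open G2 by 7 semitones to D3; fretting 5 more gives G2 + 7 + 5 = G2 + 12 semitones = G3.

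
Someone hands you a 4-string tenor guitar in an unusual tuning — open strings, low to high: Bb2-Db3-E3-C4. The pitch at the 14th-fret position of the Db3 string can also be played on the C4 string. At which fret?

3

Db3 at fret 14 is Db3 + 14 semitones = Eb4.
The open C4 string is 11 semitones above the open Db3, so the same pitch on the C4 string lies at fret 14 − 11 = 3.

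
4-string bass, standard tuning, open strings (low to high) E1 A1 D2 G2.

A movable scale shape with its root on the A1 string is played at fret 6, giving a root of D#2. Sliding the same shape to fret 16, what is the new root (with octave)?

Moving from fret 6 to fret 16 shifts the root by 10 semitones.
D#2 up 10 semitones is C#3.

C#3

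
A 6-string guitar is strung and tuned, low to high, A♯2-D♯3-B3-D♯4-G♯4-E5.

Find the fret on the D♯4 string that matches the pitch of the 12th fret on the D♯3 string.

Fret 12 on D♯3 is MIDI 51 + 12 = 63 (D♯4). On the D♯4 string (open MIDI 63), that pitch is 63 − 63 = fret 0.

0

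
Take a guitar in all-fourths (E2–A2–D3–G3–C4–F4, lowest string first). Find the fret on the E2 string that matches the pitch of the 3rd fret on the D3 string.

13

Fret 3 on D3 is MIDI 50 + 3 = 53 (F3). On the E2 string (open MIDI 40), that pitch is 53 − 40 = fret 13.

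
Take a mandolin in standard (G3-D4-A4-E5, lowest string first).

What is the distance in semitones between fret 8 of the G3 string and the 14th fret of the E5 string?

G3 at fret 8 → D♯4 (MIDI 63); E5 at fret 14 → F♯6 (MIDI 90).
63 − 90 = -27, so the two pitches are 27 semitones apart, with F♯6 the higher.

27 semitones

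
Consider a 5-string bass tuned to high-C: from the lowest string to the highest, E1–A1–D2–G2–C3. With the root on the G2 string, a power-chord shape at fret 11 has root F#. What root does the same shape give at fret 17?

C

Moving from fret 11 to fret 17 shifts the root by 6 semitones.
F# up 6 semitones is C.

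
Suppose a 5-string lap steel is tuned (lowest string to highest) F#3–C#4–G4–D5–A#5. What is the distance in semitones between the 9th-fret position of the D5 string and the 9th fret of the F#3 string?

D5 at fret 9 → B5 (MIDI 83); F#3 at fret 9 → D#4 (MIDI 63).
83 − 63 = 20, so the two pitches are 20 semitones apart, with B5 the higher.

20 semitones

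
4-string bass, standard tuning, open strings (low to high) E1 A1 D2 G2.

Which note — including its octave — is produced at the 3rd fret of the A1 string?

C2

The open A1 string plus 3 semitones: A–A#–B–C.
The walk passes from B into C once, so the octave number goes from 1 to 2.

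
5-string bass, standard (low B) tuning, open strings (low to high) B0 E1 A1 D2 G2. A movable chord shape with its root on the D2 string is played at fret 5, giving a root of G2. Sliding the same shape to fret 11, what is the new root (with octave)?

Moving from fret 5 to fret 11 shifts the root by 6 semitones.
G2 up 6 semitones is C#3.

C#3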